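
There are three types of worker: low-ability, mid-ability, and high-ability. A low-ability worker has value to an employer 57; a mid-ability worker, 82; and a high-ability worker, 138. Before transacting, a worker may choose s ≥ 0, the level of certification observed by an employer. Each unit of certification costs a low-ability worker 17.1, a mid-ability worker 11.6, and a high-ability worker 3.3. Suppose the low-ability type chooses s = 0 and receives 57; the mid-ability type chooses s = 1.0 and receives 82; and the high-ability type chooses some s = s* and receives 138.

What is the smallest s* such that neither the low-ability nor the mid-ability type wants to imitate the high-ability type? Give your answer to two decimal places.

Low-ability type (on-path payoff 57) won't mimic when 57 ≥ 138 − 17.1·s*, i.e. s* ≥ 4.74.
Mid-ability type (on-path payoff 82 − 11.6×1.0 = 70.4) won't mimic when 70.4 ≥ 138 − 11.6·s*, i.e. s* ≥ 5.83.
Both must hold, so s* = max(4.74, 5.83) = 5.83. The mid-ability type's constraint binds.

5.83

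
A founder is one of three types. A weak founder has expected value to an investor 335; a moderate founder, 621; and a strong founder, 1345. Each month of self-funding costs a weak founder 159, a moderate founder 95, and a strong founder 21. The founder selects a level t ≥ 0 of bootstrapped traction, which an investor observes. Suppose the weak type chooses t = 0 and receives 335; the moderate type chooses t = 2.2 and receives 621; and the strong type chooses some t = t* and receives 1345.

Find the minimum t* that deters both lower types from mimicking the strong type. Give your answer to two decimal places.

9.82

Moderate type (on-path payoff 621 − 95×2.2 = 412) won't mimic when 412 ≥ 1345 − 95·t*, i.e. t* ≥ 9.82.
Weak type (on-path payoff 335) won't mimic when 335 ≥ 1345 − 159·t*, i.e. t* ≥ 6.35.
Both must hold, so t* = max(6.35, 9.82) = 9.82. The moderate type's constraint binds.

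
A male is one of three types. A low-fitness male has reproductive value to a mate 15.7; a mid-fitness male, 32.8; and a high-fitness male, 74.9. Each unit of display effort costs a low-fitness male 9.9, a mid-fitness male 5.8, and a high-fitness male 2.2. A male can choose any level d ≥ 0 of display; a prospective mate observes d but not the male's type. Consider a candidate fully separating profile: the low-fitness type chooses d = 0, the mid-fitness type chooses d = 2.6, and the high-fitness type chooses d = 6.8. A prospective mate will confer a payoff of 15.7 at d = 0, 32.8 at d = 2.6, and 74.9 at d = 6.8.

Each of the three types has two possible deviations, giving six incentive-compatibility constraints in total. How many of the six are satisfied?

5

Mid-fitness (own payoff 32.8 − 5.8×2.6 = 17.72): to d=0 gives 15.7 → no gain ✓; to d=6.8 gives 74.9 − 5.8×6.8 = 35.46 → profitable ✗.
High-fitness (own payoff 74.9 − 2.2×6.8 = 59.94): to d=0 gives 15.7 → no gain ✓; to d=2.6 gives 32.8 − 2.2×2.6 = 27.08 → no gain ✓.
Low-fitness (own payoff 15.7): to d=2.6 gives 32.8 − 9.9×2.6 = 7.06 → no gain ✓; to d=6.8 gives 74.9 − 9.9×6.8 = 7.58 → no gain ✓.
5 of the 6 constraints hold; not an equilibrium.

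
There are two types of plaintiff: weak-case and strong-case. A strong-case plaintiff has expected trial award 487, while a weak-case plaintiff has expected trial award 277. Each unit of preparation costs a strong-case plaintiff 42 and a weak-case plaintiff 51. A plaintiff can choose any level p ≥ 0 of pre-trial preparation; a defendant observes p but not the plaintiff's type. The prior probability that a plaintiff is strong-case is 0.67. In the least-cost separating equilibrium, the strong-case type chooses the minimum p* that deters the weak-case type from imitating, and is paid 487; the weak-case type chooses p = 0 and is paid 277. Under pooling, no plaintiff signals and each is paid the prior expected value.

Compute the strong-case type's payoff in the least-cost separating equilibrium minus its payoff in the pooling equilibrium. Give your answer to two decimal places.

-103.64

Least-cost separating signal: p* solves 277 = 487 − 51·p*, so p* = (487 − 277)/51 ≈ 4.1176.
Strong-case type's separating payoff: 487 − 42 × p* = 487 − 42 × (487 − 277)/51 = 487 − 8820/51 ≈ 314.0588.
Pooling payoff: 0.67 × 487 + 0.33 × 277 = 417.7.
Difference: 314.0588 − 417.7 = -103.6412, i.e. -103.64 to two decimal places.
The strong-case type would prefer the pooling outcome.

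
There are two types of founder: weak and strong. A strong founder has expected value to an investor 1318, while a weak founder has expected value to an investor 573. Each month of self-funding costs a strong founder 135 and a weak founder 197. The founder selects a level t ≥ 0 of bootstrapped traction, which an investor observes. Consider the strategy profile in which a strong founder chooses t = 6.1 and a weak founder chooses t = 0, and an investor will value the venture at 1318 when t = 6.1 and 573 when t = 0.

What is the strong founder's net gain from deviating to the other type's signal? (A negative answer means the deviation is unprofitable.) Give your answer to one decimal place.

Playing t = 6.1 the strong founder receives 1318 − 135 × 6.1 = 494.5.
Deviating to t = 0 yields 573 instead.
Gain from deviating: 573 − 494.5 = 78.5.
The gain is positive, so the strong type's incentive-compatibility constraint is violated — this profile is not a separating equilibrium.

78.5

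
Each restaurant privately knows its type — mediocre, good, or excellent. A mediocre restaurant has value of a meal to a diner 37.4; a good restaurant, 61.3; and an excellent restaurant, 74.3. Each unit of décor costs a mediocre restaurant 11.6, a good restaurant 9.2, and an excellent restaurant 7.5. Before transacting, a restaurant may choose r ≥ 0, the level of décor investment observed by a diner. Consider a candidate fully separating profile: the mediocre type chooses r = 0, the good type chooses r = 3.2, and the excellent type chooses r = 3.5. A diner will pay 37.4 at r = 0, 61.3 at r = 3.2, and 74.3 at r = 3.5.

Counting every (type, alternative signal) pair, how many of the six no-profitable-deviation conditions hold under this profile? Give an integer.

4

Good (own payoff 61.3 − 9.2×3.2 = 31.86): to r=0 gives 37.4 → profitable ✗; to r=3.5 gives 74.3 − 9.2×3.5 = 42.1 → profitable ✗.
Excellent (own payoff 74.3 − 7.5×3.5 = 48.05): to r=0 gives 37.4 → no gain ✓; to r=3.2 gives 61.3 − 7.5×3.2 = 37.3 → no gain ✓.
Mediocre (own payoff 37.4): to r=3.2 gives 61.3 − 11.6×3.2 = 24.18 → no gain ✓; to r=3.5 gives 74.3 − 11.6×3.5 = 33.7 → no gain ✓.
4 of the 6 constraints hold; not an equilibrium.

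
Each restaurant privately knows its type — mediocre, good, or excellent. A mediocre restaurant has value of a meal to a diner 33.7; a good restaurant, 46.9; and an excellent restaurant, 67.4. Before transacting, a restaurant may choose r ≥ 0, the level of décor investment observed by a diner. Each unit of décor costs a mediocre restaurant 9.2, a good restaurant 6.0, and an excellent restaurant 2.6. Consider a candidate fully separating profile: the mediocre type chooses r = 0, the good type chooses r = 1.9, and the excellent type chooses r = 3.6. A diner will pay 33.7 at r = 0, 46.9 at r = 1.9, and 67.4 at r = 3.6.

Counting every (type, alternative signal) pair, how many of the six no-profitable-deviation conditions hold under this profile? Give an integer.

Mediocre (own payoff 33.7): to r=1.9 gives 46.9 − 9.2×1.9 = 29.42 → no gain ✓; to r=3.6 gives 67.4 − 9.2×3.6 = 34.28 → profitable ✗.
Good (own payoff 46.9 − 6.0×1.9 = 35.5): to r=0 gives 33.7 → no gain ✓; to r=3.6 gives 67.4 − 6.0×3.6 = 45.8 → profitable ✗.
Excellent (own payoff 67.4 − 2.6×3.6 = 58.04): to r=0 gives 33.7 → no gain ✓; to r=1.9 gives 46.9 − 2.6×1.9 = 41.96 → no gain ✓.
4 of the 6 constraints hold; not an equilibrium.

4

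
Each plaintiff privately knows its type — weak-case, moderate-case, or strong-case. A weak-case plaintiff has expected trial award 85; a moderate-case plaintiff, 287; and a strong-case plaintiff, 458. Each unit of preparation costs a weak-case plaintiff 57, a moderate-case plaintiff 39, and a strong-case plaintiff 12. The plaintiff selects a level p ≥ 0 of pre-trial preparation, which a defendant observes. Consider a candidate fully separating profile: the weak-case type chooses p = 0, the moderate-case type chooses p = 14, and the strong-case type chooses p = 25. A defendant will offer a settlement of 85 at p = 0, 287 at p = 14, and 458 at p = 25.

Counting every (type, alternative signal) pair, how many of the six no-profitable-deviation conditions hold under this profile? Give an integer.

5

Moderate-case (own payoff 287 − 39×14 = -259): to p=0 gives 85 → profitable ✗; to p=25 gives 458 − 39×25 = -517 → no gain ✓.
Weak-case (own payoff 85): to p=14 gives 287 − 57×14 = -511 → no gain ✓; to p=25 gives 458 − 57×25 = -967 → no gain ✓.
Strong-case (own payoff 458 − 12×25 = 158): to p=0 gives 85 → no gain ✓; to p=14 gives 287 − 12×14 = 119 → no gain ✓.
5 of the 6 constraints hold; not an equilibrium.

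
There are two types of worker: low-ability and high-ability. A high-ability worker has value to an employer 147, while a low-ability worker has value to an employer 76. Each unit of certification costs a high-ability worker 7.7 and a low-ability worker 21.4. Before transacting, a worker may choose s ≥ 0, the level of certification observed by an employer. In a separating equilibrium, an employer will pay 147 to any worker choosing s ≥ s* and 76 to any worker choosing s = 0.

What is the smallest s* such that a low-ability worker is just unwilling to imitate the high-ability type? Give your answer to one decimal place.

A low-ability worker choosing s = 0 receives 76.
Imitating at s* instead would pay 147 at cost 21.4·s*, netting 147 − 21.4·s*.
Indifference: 76 = 147 − 21.4·s*, so s* = (147 − 76) / 21.4 ≈ 3.3.
At s* the low-ability type's incentive constraint just binds; the high-ability type strictly prefers s* since its per-unit cost is lower.

3.3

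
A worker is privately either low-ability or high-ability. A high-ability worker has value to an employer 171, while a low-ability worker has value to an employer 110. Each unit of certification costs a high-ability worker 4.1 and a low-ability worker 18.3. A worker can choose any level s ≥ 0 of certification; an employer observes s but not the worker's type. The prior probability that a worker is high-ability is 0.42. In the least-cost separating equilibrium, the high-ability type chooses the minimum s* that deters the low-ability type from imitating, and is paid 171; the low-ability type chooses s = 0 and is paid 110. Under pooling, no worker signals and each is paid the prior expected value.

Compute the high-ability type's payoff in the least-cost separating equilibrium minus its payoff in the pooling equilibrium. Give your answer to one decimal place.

Least-cost separating signal: s* solves 110 = 171 − 18.3·s*, so s* = (171 − 110)/18.3 ≈ 3.3333.
High-ability type's separating payoff: 171 − 4.1 × s* = 171 − 4.1 × (171 − 110)/18.3 = 171 − 250.1/18.3 ≈ 157.333.
Pooling payoff: 0.42 × 171 + 0.58 × 110 = 135.62.
Difference: 157.333 − 135.62 = 21.713, i.e. 21.7 to one decimal place.
The high-ability type prefers to separate.

21.7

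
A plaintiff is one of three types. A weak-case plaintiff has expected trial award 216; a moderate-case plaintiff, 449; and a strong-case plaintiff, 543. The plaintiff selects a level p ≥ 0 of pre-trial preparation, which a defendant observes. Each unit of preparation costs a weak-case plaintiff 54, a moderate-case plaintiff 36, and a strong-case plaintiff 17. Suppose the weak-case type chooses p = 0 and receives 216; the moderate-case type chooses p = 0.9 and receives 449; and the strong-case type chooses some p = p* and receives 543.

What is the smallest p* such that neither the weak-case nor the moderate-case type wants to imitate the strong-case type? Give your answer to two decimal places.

Moderate-case type (on-path payoff 449 − 36×0.9 = 416.6) won't mimic when 416.6 ≥ 543 − 36·p*, i.e. p* ≥ 3.51.
Weak-case type (on-path payoff 216) won't mimic when 216 ≥ 543 − 54·p*, i.e. p* ≥ 6.06.
Both must hold, so p* = max(6.06, 3.51) = 6.06. The weak-case type's constraint binds.

6.06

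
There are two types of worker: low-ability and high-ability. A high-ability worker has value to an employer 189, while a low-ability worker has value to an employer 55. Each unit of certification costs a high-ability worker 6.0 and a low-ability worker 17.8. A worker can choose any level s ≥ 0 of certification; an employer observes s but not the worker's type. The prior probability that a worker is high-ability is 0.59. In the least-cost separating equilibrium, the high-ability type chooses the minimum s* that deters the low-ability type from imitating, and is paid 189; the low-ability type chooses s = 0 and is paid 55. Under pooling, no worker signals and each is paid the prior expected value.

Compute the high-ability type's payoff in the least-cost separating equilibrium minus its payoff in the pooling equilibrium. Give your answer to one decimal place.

Least-cost separating signal: s* solves 55 = 189 − 17.8·s*, so s* = (189 − 55)/17.8 ≈ 7.5281.
High-ability type's separating payoff: 189 − 6.0 × s* = 189 − 6.0 × (189 − 55)/17.8 = 189 − 804/17.8 ≈ 143.831.
Pooling payoff: 0.59 × 189 + 0.41 × 55 = 134.06.
Difference: 143.831 − 134.06 = 9.771, i.e. 9.8 to one decimal place.
The high-ability type prefers to separate.

9.8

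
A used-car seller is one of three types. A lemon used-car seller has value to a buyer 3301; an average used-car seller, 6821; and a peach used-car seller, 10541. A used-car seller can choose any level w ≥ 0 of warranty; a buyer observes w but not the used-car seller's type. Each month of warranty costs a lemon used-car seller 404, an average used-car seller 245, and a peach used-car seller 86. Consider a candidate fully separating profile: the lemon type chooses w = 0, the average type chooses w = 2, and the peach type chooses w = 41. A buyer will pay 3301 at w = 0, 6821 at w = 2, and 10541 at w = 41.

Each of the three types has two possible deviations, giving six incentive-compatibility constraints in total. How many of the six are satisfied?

Average (own payoff 6821 − 245×2 = 6331): to w=0 gives 3301 → no gain ✓; to w=41 gives 10541 − 245×41 = 496 → no gain ✓.
Peach (own payoff 10541 − 86×41 = 7015): to w=0 gives 3301 → no gain ✓; to w=2 gives 6821 − 86×2 = 6649 → no gain ✓.
Lemon (own payoff 3301): to w=2 gives 6821 − 404×2 = 6013 → profitable ✗; to w=41 gives 10541 − 404×41 = -6023 → no gain ✓.
5 of the 6 constraints hold; not an equilibrium.

5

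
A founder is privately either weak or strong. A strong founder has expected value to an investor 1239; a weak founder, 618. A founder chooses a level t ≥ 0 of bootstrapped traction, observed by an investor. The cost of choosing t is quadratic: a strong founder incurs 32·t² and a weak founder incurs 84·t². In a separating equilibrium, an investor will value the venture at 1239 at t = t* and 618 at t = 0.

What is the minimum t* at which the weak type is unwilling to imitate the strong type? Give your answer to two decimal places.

The weak type at t = 0 receives 618; imitating at t* yields 1239 − 84·t*².
Indifference: 618 = 1239 − 84·t*², so t*² = (1239 − 618) / 84 ≈ 7.3929.
t* = √7.3929 ≈ 2.72.

2.72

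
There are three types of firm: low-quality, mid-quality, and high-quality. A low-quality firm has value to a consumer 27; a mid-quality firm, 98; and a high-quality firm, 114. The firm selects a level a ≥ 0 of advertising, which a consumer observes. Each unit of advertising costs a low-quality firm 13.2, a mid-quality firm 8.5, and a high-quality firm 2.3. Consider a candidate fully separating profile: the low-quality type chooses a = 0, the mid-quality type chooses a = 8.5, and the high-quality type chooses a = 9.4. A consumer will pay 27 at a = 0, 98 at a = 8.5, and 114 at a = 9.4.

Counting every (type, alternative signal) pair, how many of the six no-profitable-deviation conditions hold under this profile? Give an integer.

Mid-quality (own payoff 98 − 8.5×8.5 = 25.75): to a=0 gives 27 → profitable ✗; to a=9.4 gives 114 − 8.5×9.4 = 34.1 → profitable ✗.
Low-quality (own payoff 27): to a=8.5 gives 98 − 13.2×8.5 = -14.2 → no gain ✓; to a=9.4 gives 114 − 13.2×9.4 = -10.08 → no gain ✓.
High-quality (own payoff 114 − 2.3×9.4 = 92.38): to a=0 gives 27 → no gain ✓; to a=8.5 gives 98 − 2.3×8.5 = 78.45 → no gain ✓.
4 of the 6 constraints hold; not an equilibrium.

4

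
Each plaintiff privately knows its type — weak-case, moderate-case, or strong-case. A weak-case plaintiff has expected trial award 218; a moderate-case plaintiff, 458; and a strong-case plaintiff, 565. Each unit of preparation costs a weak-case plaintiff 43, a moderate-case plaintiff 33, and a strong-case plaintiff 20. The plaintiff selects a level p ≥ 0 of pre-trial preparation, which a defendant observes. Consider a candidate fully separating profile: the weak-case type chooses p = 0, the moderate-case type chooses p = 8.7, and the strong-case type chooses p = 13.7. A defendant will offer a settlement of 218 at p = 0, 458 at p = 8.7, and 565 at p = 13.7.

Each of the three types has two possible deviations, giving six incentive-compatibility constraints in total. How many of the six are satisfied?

Moderate-case (own payoff 458 − 33×8.7 = 170.9): to p=0 gives 218 → profitable ✗; to p=13.7 gives 565 − 33×13.7 = 112.9 → no gain ✓.
Weak-case (own payoff 218): to p=8.7 gives 458 − 43×8.7 = 83.9 → no gain ✓; to p=13.7 gives 565 − 43×13.7 = -24.1 → no gain ✓.
Strong-case (own payoff 565 − 20×13.7 = 291): to p=0 gives 218 → no gain ✓; to p=8.7 gives 458 − 20×8.7 = 284 → no gain ✓.
5 of the 6 constraints hold; not an equilibrium.

5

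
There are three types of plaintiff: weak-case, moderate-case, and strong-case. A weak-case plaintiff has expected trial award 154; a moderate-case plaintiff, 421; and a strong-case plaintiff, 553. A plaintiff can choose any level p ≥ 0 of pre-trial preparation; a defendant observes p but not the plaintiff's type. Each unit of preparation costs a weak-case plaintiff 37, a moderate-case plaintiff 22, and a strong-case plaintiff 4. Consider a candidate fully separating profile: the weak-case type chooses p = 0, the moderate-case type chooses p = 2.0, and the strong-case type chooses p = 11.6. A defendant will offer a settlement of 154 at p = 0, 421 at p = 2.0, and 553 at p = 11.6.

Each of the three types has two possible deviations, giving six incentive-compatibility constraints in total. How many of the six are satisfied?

Weak-case (own payoff 154): to p=2.0 gives 421 − 37×2.0 = 347 → profitable ✗; to p=11.6 gives 553 − 37×11.6 = 123.8 → no gain ✓.
Strong-case (own payoff 553 − 4×11.6 = 506.6): to p=0 gives 154 → no gain ✓; to p=2.0 gives 421 − 4×2.0 = 413 → no gain ✓.
Moderate-case (own payoff 421 − 22×2.0 = 377): to p=0 gives 154 → no gain ✓; to p=11.6 gives 553 − 22×11.6 = 297.8 → no gain ✓.
5 of the 6 constraints hold; not an equilibrium.

5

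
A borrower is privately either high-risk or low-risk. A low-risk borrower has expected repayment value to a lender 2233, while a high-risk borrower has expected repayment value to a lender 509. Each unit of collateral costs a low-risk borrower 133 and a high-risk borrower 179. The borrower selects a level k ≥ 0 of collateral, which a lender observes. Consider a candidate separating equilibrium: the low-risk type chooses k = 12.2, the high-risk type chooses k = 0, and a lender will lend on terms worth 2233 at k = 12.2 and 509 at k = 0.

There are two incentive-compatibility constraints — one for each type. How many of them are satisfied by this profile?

Low-risk type: signal → 2233 − 133 × 12.2 = 610.4; deviate to 0 → 509. IC holds (610.4 ≥ 509).
High-risk type: stay at 0 → 509; mimic → 2233 − 179 × 12.2 = 49.2. IC holds (509 ≥ 49.2).
2 of 2 constraints hold, so this is a separating equilibrium.

2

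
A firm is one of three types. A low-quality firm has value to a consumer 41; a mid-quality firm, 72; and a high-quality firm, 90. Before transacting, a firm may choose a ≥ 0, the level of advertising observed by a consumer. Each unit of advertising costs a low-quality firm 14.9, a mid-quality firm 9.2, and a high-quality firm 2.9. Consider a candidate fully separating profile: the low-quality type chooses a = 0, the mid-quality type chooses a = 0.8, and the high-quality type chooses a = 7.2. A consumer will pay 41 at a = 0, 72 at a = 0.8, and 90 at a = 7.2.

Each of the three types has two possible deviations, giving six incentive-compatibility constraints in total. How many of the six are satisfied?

4

High-quality (own payoff 90 − 2.9×7.2 = 69.12): to a=0 gives 41 → no gain ✓; to a=0.8 gives 72 − 2.9×0.8 = 69.68 → profitable ✗.
Mid-quality (own payoff 72 − 9.2×0.8 = 64.64): to a=0 gives 41 → no gain ✓; to a=7.2 gives 90 − 9.2×7.2 = 23.76 → no gain ✓.
Low-quality (own payoff 41): to a=0.8 gives 72 − 14.9×0.8 = 60.08 → profitable ✗; to a=7.2 gives 90 − 14.9×7.2 = -17.28 → no gain ✓.
4 of the 6 constraints hold; not an equilibrium.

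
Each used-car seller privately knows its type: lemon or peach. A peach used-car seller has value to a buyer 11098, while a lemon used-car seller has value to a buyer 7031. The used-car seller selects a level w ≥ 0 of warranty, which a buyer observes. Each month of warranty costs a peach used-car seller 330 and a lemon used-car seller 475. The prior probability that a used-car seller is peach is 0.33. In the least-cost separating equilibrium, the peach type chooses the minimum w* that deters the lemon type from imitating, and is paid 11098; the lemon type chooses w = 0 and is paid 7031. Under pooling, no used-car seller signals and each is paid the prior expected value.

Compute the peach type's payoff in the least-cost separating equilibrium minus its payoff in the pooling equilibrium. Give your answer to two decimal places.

-100.60

Least-cost separating signal: w* solves 7031 = 11098 − 475·w*, so w* = (11098 − 7031)/475 ≈ 8.5621.
Peach type's separating payoff: 11098 − 330 × w* = 11098 − 330 × (11098 − 7031)/475 = 11098 − 1342110/475 ≈ 8272.5053.
Pooling payoff: 0.33 × 11098 + 0.67 × 7031 = 8373.11.
Difference: 8272.5053 − 8373.11 = -100.6047, i.e. -100.60 to two decimal places.
The peach type would prefer the pooling outcome.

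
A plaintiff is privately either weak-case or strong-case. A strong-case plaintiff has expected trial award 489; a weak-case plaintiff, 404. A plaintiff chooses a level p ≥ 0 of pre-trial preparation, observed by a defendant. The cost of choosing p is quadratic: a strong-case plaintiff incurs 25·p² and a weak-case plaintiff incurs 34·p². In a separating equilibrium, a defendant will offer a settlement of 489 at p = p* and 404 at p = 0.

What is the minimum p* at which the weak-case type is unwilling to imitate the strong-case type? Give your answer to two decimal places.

The weak-case type at p = 0 receives 404; imitating at p* yields 489 − 34·p*².
Indifference: 404 = 489 − 34·p*², so p*² = (489 − 404) / 34 = 2.5.
p* = √2.5 ≈ 1.58.

1.58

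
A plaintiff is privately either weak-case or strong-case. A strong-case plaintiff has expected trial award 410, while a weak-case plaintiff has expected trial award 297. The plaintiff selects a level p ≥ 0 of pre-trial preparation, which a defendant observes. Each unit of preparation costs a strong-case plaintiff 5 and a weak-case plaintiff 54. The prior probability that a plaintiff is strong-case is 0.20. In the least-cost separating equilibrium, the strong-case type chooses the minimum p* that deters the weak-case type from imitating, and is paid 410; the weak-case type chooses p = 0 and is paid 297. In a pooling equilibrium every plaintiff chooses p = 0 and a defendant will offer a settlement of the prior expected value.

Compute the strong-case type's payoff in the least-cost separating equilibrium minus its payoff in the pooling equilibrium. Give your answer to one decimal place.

79.9

Least-cost separating signal: p* solves 297 = 410 − 54·p*, so p* = (410 − 297)/54 ≈ 2.0926.
Strong-case type's separating payoff: 410 − 5 × p* = 410 − 5 × (410 − 297)/54 = 410 − 565/54 ≈ 399.537.
Pooling payoff: 0.20 × 410 + 0.80 × 297 = 319.6.
Difference: 399.537 − 319.6 = 79.937, i.e. 79.9 to one decimal place.
The strong-case type prefers to separate.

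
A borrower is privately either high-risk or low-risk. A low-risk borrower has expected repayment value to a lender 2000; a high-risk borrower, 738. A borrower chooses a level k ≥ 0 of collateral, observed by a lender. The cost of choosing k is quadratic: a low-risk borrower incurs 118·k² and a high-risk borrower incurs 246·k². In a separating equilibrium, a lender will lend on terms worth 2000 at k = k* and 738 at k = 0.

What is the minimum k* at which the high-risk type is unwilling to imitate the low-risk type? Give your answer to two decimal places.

2.26

The high-risk type at k = 0 receives 738; imitating at k* yields 2000 − 246·k*².
Indifference: 738 = 2000 − 246·k*², so k*² = (2000 − 738) / 246 ≈ 5.1301.
k* = √5.1301 ≈ 2.26.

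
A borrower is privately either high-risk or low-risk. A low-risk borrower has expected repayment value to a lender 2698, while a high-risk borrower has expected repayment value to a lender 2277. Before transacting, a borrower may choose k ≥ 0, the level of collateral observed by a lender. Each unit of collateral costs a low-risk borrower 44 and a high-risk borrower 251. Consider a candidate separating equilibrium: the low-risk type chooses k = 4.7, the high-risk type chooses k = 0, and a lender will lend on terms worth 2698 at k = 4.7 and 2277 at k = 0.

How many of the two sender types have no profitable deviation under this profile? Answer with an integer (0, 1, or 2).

2

High-risk type: stay at 0 → 2277; mimic → 2698 − 251 × 4.7 = 1518.3. IC holds (2277 ≥ 1518.3).
Low-risk type: signal → 2698 − 44 × 4.7 = 2491.2; deviate to 0 → 2277. IC holds (2491.2 ≥ 2277).
2 of 2 constraints hold, so this is a separating equilibrium.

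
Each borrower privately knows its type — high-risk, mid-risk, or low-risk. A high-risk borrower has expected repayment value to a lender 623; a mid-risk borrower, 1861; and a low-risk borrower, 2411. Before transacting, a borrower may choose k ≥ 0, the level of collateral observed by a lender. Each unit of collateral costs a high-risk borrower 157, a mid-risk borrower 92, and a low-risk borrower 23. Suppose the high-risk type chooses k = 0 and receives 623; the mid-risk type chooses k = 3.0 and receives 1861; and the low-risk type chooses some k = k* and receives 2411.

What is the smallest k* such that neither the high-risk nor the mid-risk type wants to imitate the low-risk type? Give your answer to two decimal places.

Mid-risk type (on-path payoff 1861 − 92×3.0 = 1585) won't mimic when 1585 ≥ 2411 − 92·k*, i.e. k* ≥ 8.98.
High-risk type (on-path payoff 623) won't mimic when 623 ≥ 2411 − 157·k*, i.e. k* ≥ 11.39.
Both must hold, so k* = max(11.39, 8.98) = 11.39. The high-risk type's constraint binds.

11.39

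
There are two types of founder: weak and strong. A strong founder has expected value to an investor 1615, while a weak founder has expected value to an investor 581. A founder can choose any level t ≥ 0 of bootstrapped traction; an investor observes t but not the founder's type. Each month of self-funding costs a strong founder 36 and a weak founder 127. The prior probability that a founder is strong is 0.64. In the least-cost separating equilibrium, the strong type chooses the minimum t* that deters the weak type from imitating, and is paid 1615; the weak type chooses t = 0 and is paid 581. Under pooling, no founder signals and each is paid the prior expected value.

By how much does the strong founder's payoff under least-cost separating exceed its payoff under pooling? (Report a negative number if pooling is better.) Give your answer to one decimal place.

79.1

Least-cost separating signal: t* solves 581 = 1615 − 127·t*, so t* = (1615 − 581)/127 ≈ 8.1417.
Strong type's separating payoff: 1615 − 36 × t* = 1615 − 36 × (1615 − 581)/127 = 1615 − 37224/127 ≈ 1321.898.
Pooling payoff: 0.64 × 1615 + 0.36 × 581 = 1242.76.
Difference: 1321.898 − 1242.76 = 79.138, i.e. 79.1 to one decimal place.
The strong type prefers to separate.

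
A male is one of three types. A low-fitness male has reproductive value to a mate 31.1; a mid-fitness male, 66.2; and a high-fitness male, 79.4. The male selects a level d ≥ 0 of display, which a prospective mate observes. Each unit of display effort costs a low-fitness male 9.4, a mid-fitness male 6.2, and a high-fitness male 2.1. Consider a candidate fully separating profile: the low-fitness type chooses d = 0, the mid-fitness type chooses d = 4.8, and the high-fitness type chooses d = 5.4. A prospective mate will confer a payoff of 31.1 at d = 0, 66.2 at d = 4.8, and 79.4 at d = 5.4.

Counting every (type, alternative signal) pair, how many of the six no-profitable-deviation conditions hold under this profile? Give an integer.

Mid-fitness (own payoff 66.2 − 6.2×4.8 = 36.44): to d=0 gives 31.1 → no gain ✓; to d=5.4 gives 79.4 − 6.2×5.4 = 45.92 → profitable ✗.
Low-fitness (own payoff 31.1): to d=4.8 gives 66.2 − 9.4×4.8 = 21.08 → no gain ✓; to d=5.4 gives 79.4 − 9.4×5.4 = 28.64 → no gain ✓.
High-fitness (own payoff 79.4 − 2.1×5.4 = 68.06): to d=0 gives 31.1 → no gain ✓; to d=4.8 gives 66.2 − 2.1×4.8 = 56.12 → no gain ✓.
5 of the 6 constraints hold; not an equilibrium.

5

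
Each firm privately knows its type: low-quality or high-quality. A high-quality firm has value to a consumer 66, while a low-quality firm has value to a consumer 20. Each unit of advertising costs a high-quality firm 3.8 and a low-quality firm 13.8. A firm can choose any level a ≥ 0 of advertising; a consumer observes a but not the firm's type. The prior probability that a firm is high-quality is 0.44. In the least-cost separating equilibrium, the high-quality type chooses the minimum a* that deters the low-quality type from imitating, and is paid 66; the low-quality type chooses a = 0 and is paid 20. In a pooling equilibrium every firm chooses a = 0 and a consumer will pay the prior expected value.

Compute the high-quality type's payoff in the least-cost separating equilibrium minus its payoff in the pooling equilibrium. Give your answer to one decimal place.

13.1

Least-cost separating signal: a* solves 20 = 66 − 13.8·a*, so a* = (66 − 20)/13.8 ≈ 3.3333.
High-quality type's separating payoff: 66 − 3.8 × a* = 66 − 3.8 × (66 − 20)/13.8 = 66 − 174.8/13.8 ≈ 53.333.
Pooling payoff: 0.44 × 66 + 0.56 × 20 = 40.24.
Difference: 53.333 − 40.24 = 13.093, i.e. 13.1 to one decimal place.
The high-quality type prefers to separate.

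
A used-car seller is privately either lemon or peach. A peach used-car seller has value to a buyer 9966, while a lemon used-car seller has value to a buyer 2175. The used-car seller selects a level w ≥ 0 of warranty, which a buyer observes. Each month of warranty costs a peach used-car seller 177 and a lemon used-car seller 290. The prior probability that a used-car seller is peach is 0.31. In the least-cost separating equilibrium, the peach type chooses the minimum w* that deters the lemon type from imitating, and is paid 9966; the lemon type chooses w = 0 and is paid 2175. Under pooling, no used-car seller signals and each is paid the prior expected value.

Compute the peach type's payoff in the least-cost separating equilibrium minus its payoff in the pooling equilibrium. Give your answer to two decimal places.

Least-cost separating signal: w* solves 2175 = 9966 − 290·w*, so w* = (9966 − 2175)/290 ≈ 26.8655.
Peach type's separating payoff: 9966 − 177 × w* = 9966 − 177 × (9966 − 2175)/290 = 9966 − 1379007/290 ≈ 5210.8034.
Pooling payoff: 0.31 × 9966 + 0.69 × 2175 = 4590.21.
Difference: 5210.8034 − 4590.21 = 620.5934, i.e. 620.59 to two decimal places.
The peach type prefers to separate.

620.59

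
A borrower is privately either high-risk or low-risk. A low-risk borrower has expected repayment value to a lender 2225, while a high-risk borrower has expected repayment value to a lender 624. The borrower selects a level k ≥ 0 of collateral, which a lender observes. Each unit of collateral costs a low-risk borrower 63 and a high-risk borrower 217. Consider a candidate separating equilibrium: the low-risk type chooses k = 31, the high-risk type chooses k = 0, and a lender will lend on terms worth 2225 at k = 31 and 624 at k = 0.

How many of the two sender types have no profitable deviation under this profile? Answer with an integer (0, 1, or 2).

High-risk type: stay at 0 → 624; mimic → 2225 − 217 × 31 = -4502. IC holds (624 ≥ -4502).
Low-risk type: signal → 2225 − 63 × 31 = 272; deviate to 0 → 624. IC fails (272 < 624).
1 of 2 constraints hold, so this profile is not an equilibrium.

1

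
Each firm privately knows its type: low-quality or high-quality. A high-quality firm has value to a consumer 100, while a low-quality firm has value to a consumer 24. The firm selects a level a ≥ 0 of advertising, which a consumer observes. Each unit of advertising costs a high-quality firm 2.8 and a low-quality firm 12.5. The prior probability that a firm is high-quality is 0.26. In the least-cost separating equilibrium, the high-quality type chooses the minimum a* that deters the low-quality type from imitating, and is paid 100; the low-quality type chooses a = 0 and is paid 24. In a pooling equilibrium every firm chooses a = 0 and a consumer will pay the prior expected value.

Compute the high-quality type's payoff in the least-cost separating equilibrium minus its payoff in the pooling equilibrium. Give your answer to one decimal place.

39.2

Least-cost separating signal: a* solves 24 = 100 − 12.5·a*, so a* = (100 − 24)/12.5 = 6.08.
High-quality type's separating payoff: 100 − 2.8 × a* = 100 − 2.8 × (100 − 24)/12.5 = 100 − 212.8/12.5 = 82.976.
Pooling payoff: 0.26 × 100 + 0.74 × 24 = 43.76.
Difference: 82.976 − 43.76 = 39.216, i.e. 39.2 to one decimal place.
The high-quality type prefers to separate.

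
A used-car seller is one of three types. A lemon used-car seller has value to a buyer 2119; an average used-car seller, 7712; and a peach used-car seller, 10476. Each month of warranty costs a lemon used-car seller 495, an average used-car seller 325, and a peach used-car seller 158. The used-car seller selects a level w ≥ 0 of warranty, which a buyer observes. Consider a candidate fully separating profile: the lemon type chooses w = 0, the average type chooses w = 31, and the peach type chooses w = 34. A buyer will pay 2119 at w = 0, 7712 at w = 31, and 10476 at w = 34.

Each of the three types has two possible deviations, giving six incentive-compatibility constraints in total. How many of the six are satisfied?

Average (own payoff 7712 − 325×31 = -2363): to w=0 gives 2119 → profitable ✗; to w=34 gives 10476 − 325×34 = -574 → profitable ✗.
Lemon (own payoff 2119): to w=31 gives 7712 − 495×31 = -7633 → no gain ✓; to w=34 gives 10476 − 495×34 = -6354 → no gain ✓.
Peach (own payoff 10476 − 158×34 = 5104): to w=0 gives 2119 → no gain ✓; to w=31 gives 7712 − 158×31 = 2814 → no gain ✓.
4 of the 6 constraints hold; not an equilibrium.

4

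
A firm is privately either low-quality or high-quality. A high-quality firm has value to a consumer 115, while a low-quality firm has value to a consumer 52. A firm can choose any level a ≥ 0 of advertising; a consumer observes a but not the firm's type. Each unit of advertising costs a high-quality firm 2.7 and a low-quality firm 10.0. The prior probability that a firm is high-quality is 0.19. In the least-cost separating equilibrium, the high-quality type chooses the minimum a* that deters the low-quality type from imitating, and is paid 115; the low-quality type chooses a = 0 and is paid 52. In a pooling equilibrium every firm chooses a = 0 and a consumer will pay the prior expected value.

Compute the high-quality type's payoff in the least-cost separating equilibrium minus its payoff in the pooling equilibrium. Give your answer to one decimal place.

Least-cost separating signal: a* solves 52 = 115 − 10.0·a*, so a* = (115 − 52)/10.0 = 6.3.
High-quality type's separating payoff: 115 − 2.7 × a* = 115 − 2.7 × (115 − 52)/10.0 = 115 − 170.1/10.0 = 97.99.
Pooling payoff: 0.19 × 115 + 0.81 × 52 = 63.97.
Difference: 97.99 − 63.97 = 34.02, i.e. 34.0 to one decimal place.
The high-quality type prefers to separate.

34.0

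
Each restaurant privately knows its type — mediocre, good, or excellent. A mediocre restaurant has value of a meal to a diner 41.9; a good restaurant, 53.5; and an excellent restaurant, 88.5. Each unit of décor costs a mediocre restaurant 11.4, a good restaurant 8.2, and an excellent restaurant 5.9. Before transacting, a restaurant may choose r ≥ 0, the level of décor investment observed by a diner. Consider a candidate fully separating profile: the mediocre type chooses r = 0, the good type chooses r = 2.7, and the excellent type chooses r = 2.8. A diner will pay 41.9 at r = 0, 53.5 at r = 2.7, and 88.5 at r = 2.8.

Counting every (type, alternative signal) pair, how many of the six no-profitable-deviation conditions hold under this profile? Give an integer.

3

Excellent (own payoff 88.5 − 5.9×2.8 = 71.98): to r=0 gives 41.9 → no gain ✓; to r=2.7 gives 53.5 − 5.9×2.7 = 37.57 → no gain ✓.
Mediocre (own payoff 41.9): to r=2.7 gives 53.5 − 11.4×2.7 = 22.72 → no gain ✓; to r=2.8 gives 88.5 − 11.4×2.8 = 56.58 → profitable ✗.
Good (own payoff 53.5 − 8.2×2.7 = 31.36): to r=0 gives 41.9 → profitable ✗; to r=2.8 gives 88.5 − 8.2×2.8 = 65.54 → profitable ✗.
3 of the 6 constraints hold; not an equilibrium.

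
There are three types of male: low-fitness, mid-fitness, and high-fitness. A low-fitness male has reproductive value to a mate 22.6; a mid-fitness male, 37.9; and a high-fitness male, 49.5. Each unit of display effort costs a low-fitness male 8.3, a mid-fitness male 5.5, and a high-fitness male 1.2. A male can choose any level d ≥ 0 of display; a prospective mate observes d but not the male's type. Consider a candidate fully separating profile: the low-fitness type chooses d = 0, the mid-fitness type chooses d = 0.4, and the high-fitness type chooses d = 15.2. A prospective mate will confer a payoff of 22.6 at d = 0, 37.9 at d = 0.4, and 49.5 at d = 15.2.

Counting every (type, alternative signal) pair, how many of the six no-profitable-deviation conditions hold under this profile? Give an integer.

4

Mid-fitness (own payoff 37.9 − 5.5×0.4 = 35.7): to d=0 gives 22.6 → no gain ✓; to d=15.2 gives 49.5 − 5.5×15.2 = -34.1 → no gain ✓.
High-fitness (own payoff 49.5 − 1.2×15.2 = 31.26): to d=0 gives 22.6 → no gain ✓; to d=0.4 gives 37.9 − 1.2×0.4 = 37.42 → profitable ✗.
Low-fitness (own payoff 22.6): to d=0.4 gives 37.9 − 8.3×0.4 = 34.58 → profitable ✗; to d=15.2 gives 49.5 − 8.3×15.2 = -76.66 → no gain ✓.
4 of the 6 constraints hold; not an equilibrium.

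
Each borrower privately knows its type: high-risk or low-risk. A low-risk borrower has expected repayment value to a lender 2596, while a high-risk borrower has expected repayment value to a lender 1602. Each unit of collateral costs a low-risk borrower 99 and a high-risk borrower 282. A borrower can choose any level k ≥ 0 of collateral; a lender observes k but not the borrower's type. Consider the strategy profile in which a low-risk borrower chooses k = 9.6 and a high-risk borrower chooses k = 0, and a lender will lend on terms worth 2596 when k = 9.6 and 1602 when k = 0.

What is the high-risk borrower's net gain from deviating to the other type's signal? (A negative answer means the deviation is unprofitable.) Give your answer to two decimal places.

-1713.20

Playing k = 0 the high-risk borrower receives 1602.
Deviating to k = 9.6 brings payment 2596 at cost 282 × 9.6 = 2707.2, netting -111.2.
Gain from deviating: -111.2 − 1602 = -1713.20.
The gain is negative, so the high-risk type's incentive-compatibility constraint is satisfied.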